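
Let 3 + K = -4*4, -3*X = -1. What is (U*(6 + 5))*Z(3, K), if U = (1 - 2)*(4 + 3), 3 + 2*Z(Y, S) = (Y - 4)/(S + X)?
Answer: 1815/16 ≈ 113.44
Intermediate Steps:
X = ⅓ (X = -⅓*(-1) = ⅓ ≈ 0.33333)
K = -19 (K = -3 - 4*4 = -3 - 16 = -19)
Z(Y, S) = -3/2 + (-4 + Y)/(2*(⅓ + S)) (Z(Y, S) = -3/2 + ((Y - 4)/(S + ⅓))/2 = -3/2 + ((-4 + Y)/(⅓ + S))/2 = -3/2 + (-4 + Y)/(2*(⅓ + S)))
U = -7 (U = -1*7 = -7)
(U*(6 + 5))*Z(3, K) = (-7*(6 + 5))*(3*(-5 + 3 - 3*(-19))/(2*(1 + 3*(-19)))) = (-7*11)*(3*(-5 + 3 + 57)/(2*(1 - 57))) = -231*55/(2*(-56)) = -231*(-1)*55/(2*56) = -77*(-165/112) = 1815/16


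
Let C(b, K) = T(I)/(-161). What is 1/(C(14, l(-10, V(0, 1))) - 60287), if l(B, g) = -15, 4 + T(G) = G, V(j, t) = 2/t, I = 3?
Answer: -161/9706206 ≈ -1.6587e-5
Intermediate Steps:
T(G) = -4 + G
C(b, K) = 1/161 (C(b, K) = (-4 + 3)/(-161) = -1*(-1/161) = 1/161)
1/(C(14, l(-10, V(0, 1))) - 60287) = 1/(1/161 - 60287) = 1/(-9706206/161) = -161/9706206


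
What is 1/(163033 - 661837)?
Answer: -1/498804 ≈ -2.0048e-6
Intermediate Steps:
1/(163033 - 661837) = 1/(-498804) = -1/498804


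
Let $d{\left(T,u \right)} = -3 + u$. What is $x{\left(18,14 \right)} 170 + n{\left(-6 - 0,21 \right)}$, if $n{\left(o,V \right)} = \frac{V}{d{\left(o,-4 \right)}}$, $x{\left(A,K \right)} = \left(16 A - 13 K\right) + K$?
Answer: $20397$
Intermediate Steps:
$x{\left(A,K \right)} = - 12 K + 16 A$ ($x{\left(A,K \right)} = \left(- 13 K + 16 A\right) + K = - 12 K + 16 A$)
$n{\left(o,V \right)} = - \frac{V}{7}$ ($n{\left(o,V \right)} = \frac{V}{-3 - 4} = \frac{V}{-7} = V \left(- \frac{1}{7}\right) = - \frac{V}{7}$)
$x{\left(18,14 \right)} 170 + n{\left(-6 - 0,21 \right)} = \left(\left(-12\right) 14 + 16 \cdot 18\right) 170 - 3 = \left(-168 + 288\right) 170 - 3 = 120 \cdot 170 - 3 = 20400 - 3 = 20397$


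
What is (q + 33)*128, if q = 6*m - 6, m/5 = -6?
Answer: -19584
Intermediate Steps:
m = -30 (m = 5*(-6) = -30)
q = -186 (q = 6*(-30) - 6 = -180 - 6 = -186)
(q + 33)*128 = (-186 + 33)*128 = -153*128 = -19584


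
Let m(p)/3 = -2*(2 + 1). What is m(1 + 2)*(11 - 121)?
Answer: 1980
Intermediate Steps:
m(p) = -18 (m(p) = 3*(-2*(2 + 1)) = 3*(-2*3) = 3*(-6) = -18)
m(1 + 2)*(11 - 121) = -18*(11 - 121) = -18*(-110) = 1980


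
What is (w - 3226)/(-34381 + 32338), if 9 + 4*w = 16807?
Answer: -649/1362 ≈ -0.47651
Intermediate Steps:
w = 8399/2 (w = -9/4 + (¼)*16807 = -9/4 + 16807/4 = 8399/2 ≈ 4199.5)
(w - 3226)/(-34381 + 32338) = (8399/2 - 3226)/(-34381 + 32338) = (1947/2)/(-2043) = (1947/2)*(-1/2043) = -649/1362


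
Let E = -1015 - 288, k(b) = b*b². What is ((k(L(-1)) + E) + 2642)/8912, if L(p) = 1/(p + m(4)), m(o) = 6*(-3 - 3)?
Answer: 33912183/225709768 ≈ 0.15025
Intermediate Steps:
m(o) = -36 (m(o) = 6*(-6) = -36)
L(p) = 1/(-36 + p) (L(p) = 1/(p - 36) = 1/(-36 + p))
k(b) = b³
E = -1303
((k(L(-1)) + E) + 2642)/8912 = (((1/(-36 - 1))³ - 1303) + 2642)/8912 = (((1/(-37))³ - 1303) + 2642)*(1/8912) = (((-1/37)³ - 1303) + 2642)*(1/8912) = ((-1/50653 - 1303) + 2642)*(1/8912) = (-66000860/50653 + 2642)*(1/8912) = (67824366/50653)*(1/8912) = 33912183/225709768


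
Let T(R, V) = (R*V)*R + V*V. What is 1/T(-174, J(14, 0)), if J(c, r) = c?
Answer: 1/424060 ≈ 2.3582e-6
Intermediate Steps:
T(R, V) = V² + V*R² (T(R, V) = V*R² + V² = V² + V*R²)
1/T(-174, J(14, 0)) = 1/(14*(14 + (-174)²)) = 1/(14*(14 + 30276)) = 1/(14*30290) = 1/424060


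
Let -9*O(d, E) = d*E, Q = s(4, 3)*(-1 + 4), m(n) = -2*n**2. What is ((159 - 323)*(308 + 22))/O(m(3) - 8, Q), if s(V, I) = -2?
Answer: 40590/13 ≈ 3122.3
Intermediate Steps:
Q = -6 (Q = -2*(-1 + 4) = -2*3 = -6)
O(d, E) = -E*d/9 (O(d, E) = -d*E/9 = -E*d/9)
((159 - 323)*(308 + 22))/O(m(3) - 8, Q) = ((159 - 323)*(308 + 22))/((-1/9*(-6)*(-2*3**2 - 8))) = (-164*330)/((-1/9*(-6)*(-2*9 - 8))) = -54120*3/(2*(-18 - 8)) = -54120/((-1/9*(-6)*(-26))) = -54120/(-52/3) = -54120*(-3/52) = 40590/13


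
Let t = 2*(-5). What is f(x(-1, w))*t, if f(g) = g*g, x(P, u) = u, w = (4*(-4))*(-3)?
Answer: -23040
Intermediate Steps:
w = 48 (w = -16*(-3) = 48)
t = -10
f(g) = g²
f(x(-1, w))*t = 48²*(-10) = 2304*(-10) = -23040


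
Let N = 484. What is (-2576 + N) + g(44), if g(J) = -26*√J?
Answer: -2092 - 52*√11 ≈ -2264.5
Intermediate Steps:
(-2576 + N) + g(44) = (-2576 + 484) - 52*√11 = -2092 - 52*√11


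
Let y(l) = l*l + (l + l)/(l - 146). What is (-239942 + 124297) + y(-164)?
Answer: -13755931/155 ≈ -88748.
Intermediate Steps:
y(l) = l**2 + 2*l/(-146 + l) (y(l) = l**2 + (2*l)/(-146 + l) = l**2 + 2*l/(-146 + l))
(-239942 + 124297) + y(-164) = (-239942 + 124297) - 164*(2 + (-164)**2 - 146*(-164))/(-146 - 164) = -115645 - 164*(2 + 26896 + 23944)/(-310) = -115645 - 164*(-1/310)*50842 = -115645 + 4169044/155 = -13755931/155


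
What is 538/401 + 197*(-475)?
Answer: -37523037/401 ≈ -93574.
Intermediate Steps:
538/401 + 197*(-475) = 538*(1/401) - 93575 = 538/401 - 93575 = -37523037/401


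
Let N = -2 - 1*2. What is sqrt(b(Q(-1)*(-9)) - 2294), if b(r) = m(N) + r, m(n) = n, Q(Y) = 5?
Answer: I*sqrt(2343) ≈ 48.405*I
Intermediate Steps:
N = -4 (N = -2 - 2 = -4)
b(r) = -4 + r
sqrt(b(Q(-1)*(-9)) - 2294) = sqrt((-4 + 5*(-9)) - 2294) = sqrt((-4 - 45) - 2294) = sqrt(-49 - 2294) = sqrt(-2343) = I*sqrt(2343)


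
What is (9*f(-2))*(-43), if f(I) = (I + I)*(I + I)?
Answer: -6192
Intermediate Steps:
f(I) = 4*I² (f(I) = (2*I)*(2*I) = 4*I²)
(9*f(-2))*(-43) = (9*(4*(-2)²))*(-43) = (9*(4*4))*(-43) = (9*16)*(-43) = 144*(-43) = -6192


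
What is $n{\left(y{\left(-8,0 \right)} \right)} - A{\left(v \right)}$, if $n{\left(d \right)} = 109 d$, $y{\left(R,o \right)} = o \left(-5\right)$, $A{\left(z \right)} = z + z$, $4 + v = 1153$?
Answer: $-2298$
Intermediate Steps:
$v = 1149$ ($v = -4 + 1153 = 1149$)
$A{\left(z \right)} = 2 z$
$y{\left(R,o \right)} = - 5 o$
$n{\left(y{\left(-8,0 \right)} \right)} - A{\left(v \right)} = 109 \left(\left(-5\right) 0\right) - 2 \cdot 1149 = 109 \cdot 0 - 2298 = 0 - 2298 = -2298$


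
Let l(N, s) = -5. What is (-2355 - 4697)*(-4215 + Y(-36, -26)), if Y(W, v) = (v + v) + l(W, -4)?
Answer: 30126144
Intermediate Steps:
Y(W, v) = -5 + 2*v (Y(W, v) = (v + v) - 5 = 2*v - 5 = -5 + 2*v)
(-2355 - 4697)*(-4215 + Y(-36, -26)) = (-2355 - 4697)*(-4215 + (-5 + 2*(-26))) = -7052*(-4215 + (-5 - 52)) = -7052*(-4215 - 57) = -7052*(-4272) = 30126144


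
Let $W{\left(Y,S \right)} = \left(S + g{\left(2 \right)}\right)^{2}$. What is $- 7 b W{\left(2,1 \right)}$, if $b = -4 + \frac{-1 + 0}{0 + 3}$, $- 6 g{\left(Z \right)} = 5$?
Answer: $\frac{91}{108} \approx 0.84259$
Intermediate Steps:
$g{\left(Z \right)} = - \frac{5}{6}$ ($g{\left(Z \right)} = \left(- \frac{1}{6}\right) 5 = - \frac{5}{6}$)
$b = - \frac{13}{3}$ ($b = -4 - \frac{1}{3} = - \frac{13}{3} \approx -4.3333$)
$W{\left(Y,S \right)} = \left(- \frac{5}{6} + S\right)^{2}$ ($W{\left(Y,S \right)} = \left(S - \frac{5}{6}\right)^{2} = \left(- \frac{5}{6} + S\right)^{2}$)
$- 7 b W{\left(2,1 \right)} = \left(-7\right) \left(- \frac{13}{3}\right) \frac{\left(-5 + 6 \cdot 1\right)^{2}}{36} = \frac{91 \frac{\left(-5 + 6\right)^{2}}{36}}{3} = \frac{91 \frac{1^{2}}{36}}{3} = \frac{91 \cdot \frac{1}{36} \cdot 1}{3} = \frac{91}{3} \cdot \frac{1}{36} = \frac{91}{108}$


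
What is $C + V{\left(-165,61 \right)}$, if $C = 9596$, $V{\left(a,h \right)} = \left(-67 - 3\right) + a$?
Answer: $9361$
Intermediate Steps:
$V{\left(a,h \right)} = -70 + a$
$C + V{\left(-165,61 \right)} = 9596 - 235 = 9361$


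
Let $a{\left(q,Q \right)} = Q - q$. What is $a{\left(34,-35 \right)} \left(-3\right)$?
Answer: $207$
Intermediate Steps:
$a{\left(34,-35 \right)} \left(-3\right) = \left(-35 - 34\right) \left(-3\right) = \left(-69\right) \left(-3\right) = 207$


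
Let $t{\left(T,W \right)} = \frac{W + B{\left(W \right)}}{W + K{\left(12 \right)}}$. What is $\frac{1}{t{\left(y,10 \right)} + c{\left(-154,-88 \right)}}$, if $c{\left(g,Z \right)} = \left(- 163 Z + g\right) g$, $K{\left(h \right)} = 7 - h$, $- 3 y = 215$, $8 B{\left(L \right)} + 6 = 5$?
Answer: $- \frac{40}{87410321} \approx -4.5761 \cdot 10^{-7}$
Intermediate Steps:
$B{\left(L \right)} = - \frac{1}{8}$ ($B{\left(L \right)} = - \frac{3}{4} + \frac{1}{8} \cdot 5 = - \frac{3}{4} + \frac{5}{8} = - \frac{1}{8}$)
$y = - \frac{215}{3}$ ($y = \left(- \frac{1}{3}\right) 215 = - \frac{215}{3} \approx -71.667$)
$t{\left(T,W \right)} = \frac{- \frac{1}{8} + W}{-5 + W}$ ($t{\left(T,W \right)} = \frac{W - \frac{1}{8}}{W + \left(7 - 12\right)} = \frac{- \frac{1}{8} + W}{W + \left(7 - 12\right)} = \frac{- \frac{1}{8} + W}{W - 5} = \frac{- \frac{1}{8} + W}{-5 + W}$)
$c{\left(g,Z \right)} = g \left(g - 163 Z\right)$ ($c{\left(g,Z \right)} = \left(g - 163 Z\right) g = g \left(g - 163 Z\right)$)
$\frac{1}{t{\left(y,10 \right)} + c{\left(-154,-88 \right)}} = \frac{1}{\frac{- \frac{1}{8} + 10}{-5 + 10} - 154 \left(-154 - -14344\right)} = \frac{1}{\frac{1}{5} \cdot \frac{79}{8} - 154 \left(-154 + 14344\right)} = \frac{1}{\frac{1}{5} \cdot \frac{79}{8} - 2185260} = \frac{1}{\frac{79}{40} - 2185260} = \frac{1}{- \frac{87410321}{40}} = - \frac{40}{87410321}$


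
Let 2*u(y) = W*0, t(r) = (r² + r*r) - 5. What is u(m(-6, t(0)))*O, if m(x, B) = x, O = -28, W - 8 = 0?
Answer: 0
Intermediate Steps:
W = 8 (W = 8 + 0 = 8)
t(r) = -5 + 2*r² (t(r) = (r² + r²) - 5 = 2*r² - 5 = -5 + 2*r²)
u(y) = 0 (u(y) = (8*0)/2 = (½)*0 = 0)
u(m(-6, t(0)))*O = 0*(-28) = 0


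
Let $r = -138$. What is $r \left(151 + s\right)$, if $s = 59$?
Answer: $-28980$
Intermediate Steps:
$r \left(151 + s\right) = - 138 \left(151 + 59\right) = \left(-138\right) 210 = -28980$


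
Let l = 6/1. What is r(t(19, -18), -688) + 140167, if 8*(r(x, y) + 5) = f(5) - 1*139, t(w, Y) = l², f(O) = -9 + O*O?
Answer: 1121173/8 ≈ 1.4015e+5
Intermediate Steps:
f(O) = -9 + O²
l = 6 (l = 6*1 = 6)
t(w, Y) = 36 (t(w, Y) = 6² = 36)
r(x, y) = -163/8 (r(x, y) = -5 + ((-9 + 5²) - 1*139)/8 = -5 + ((-9 + 25) - 139)/8 = -5 + (16 - 139)/8 = -5 + (⅛)*(-123) = -5 - 123/8 = -163/8)
r(t(19, -18), -688) + 140167 = -163/8 + 140167 = 1121173/8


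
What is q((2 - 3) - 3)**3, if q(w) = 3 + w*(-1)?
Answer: 343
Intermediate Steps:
q(w) = 3 - w
q((2 - 3) - 3)**3 = (3 - ((2 - 3) - 3))**3 = (3 - (-1 - 3))**3 = (3 - 1*(-4))**3 = (3 + 4)**3 = 7**3 = 343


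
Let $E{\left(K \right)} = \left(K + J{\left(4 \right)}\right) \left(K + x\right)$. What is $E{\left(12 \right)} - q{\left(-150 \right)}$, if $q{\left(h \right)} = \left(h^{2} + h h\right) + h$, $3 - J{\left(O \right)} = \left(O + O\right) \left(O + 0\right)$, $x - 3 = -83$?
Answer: $-43694$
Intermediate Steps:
$x = -80$ ($x = 3 - 83 = -80$)
$J{\left(O \right)} = 3 - 2 O^{2}$ ($J{\left(O \right)} = 3 - \left(O + O\right) \left(O + 0\right) = 3 - 2 O O = 3 - 2 O^{2}$)
$q{\left(h \right)} = h + 2 h^{2}$ ($q{\left(h \right)} = \left(h^{2} + h^{2}\right) + h = 2 h^{2} + h = h + 2 h^{2}$)
$E{\left(K \right)} = \left(-80 + K\right) \left(-29 + K\right)$ ($E{\left(K \right)} = \left(K + \left(3 - 2 \cdot 4^{2}\right)\right) \left(K - 80\right) = \left(K + \left(3 - 32\right)\right) \left(-80 + K\right) = \left(K - 29\right) \left(-80 + K\right) = \left(-29 + K\right) \left(-80 + K\right) = \left(-80 + K\right) \left(-29 + K\right)$)
$E{\left(12 \right)} - q{\left(-150 \right)} = \left(2320 + 12^{2} - 1308\right) - - 150 \left(1 + 2 \left(-150\right)\right) = \left(2320 + 144 - 1308\right) - - 150 \left(1 - 300\right) = 1156 - \left(-150\right) \left(-299\right) = 1156 - 44850 = -43694$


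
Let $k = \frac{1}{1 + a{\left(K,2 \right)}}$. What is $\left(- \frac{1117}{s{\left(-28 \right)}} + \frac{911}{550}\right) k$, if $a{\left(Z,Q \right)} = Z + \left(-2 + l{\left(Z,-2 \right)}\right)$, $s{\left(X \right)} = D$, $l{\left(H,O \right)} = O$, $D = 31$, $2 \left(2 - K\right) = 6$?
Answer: $\frac{586109}{68200} \approx 8.594$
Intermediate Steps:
$K = -1$ ($K = 2 - 3 = -1$)
$s{\left(X \right)} = 31$
$a{\left(Z,Q \right)} = -4 + Z$ ($a{\left(Z,Q \right)} = Z - 4 = -4 + Z$)
$k = - \frac{1}{4}$ ($k = \frac{1}{1 - 5} = \frac{1}{-4} = - \frac{1}{4} \approx -0.25$)
$\left(- \frac{1117}{s{\left(-28 \right)}} + \frac{911}{550}\right) k = \left(- \frac{1117}{31} + \frac{911}{550}\right) \left(- \frac{1}{4}\right) = \left(- \frac{586109}{17050}\right) \left(- \frac{1}{4}\right) = \frac{586109}{68200}$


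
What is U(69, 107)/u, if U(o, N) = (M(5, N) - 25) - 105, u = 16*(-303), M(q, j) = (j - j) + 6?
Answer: 31/1212 ≈ 0.025578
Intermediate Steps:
M(q, j) = 6 (M(q, j) = 0 + 6 = 6)
u = -4848
U(o, N) = -124 (U(o, N) = (6 - 25) - 105 = -19 - 105 = -124)
U(69, 107)/u = -124/(-4848) = -124*(-1/4848) = 31/1212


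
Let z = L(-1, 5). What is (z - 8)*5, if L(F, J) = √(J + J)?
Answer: -40 + 5*√10 ≈ -24.189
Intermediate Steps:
L(F, J) = √2*√J (L(F, J) = √(2*J) = √2*√J)
z = √10 (z = √2*√5 = √10 ≈ 3.1623)
(z - 8)*5 = (√10 - 8)*5 = (-8 + √10)*5 = -40 + 5*√10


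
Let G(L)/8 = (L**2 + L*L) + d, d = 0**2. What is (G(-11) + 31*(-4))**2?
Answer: 3283344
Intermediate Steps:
d = 0
G(L) = 16*L**2 (G(L) = 8*((L**2 + L*L) + 0) = 8*((L**2 + L**2) + 0) = 8*(2*L**2 + 0) = 8*(2*L**2) = 16*L**2)
(G(-11) + 31*(-4))**2 = (16*(-11)**2 + 31*(-4))**2 = (16*121 - 124)**2 = (1936 - 124)**2 = 1812**2 = 3283344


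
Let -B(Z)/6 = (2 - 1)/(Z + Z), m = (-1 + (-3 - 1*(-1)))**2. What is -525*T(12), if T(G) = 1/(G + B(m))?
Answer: -45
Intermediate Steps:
m = 9 (m = (-1 + (-3 + 1))**2 = (-1 - 2)**2 = (-3)**2 = 9)
B(Z) = -3/Z (B(Z) = -6*(2 - 1)/(Z + Z) = -6/(2*Z) = -6*1/(2*Z) = -3/Z)
T(G) = 1/(-1/3 + G) (T(G) = 1/(G - 3/9) = 1/(G - 3*1/9) = 1/(G - 1/3) = 1/(-1/3 + G))
-525*T(12) = -1575/(-1 + 3*12) = -1575/(-1 + 36) = -1575/35 = -525*3/35 = -45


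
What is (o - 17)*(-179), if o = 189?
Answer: -30788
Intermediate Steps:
(o - 17)*(-179) = (189 - 17)*(-179) = 172*(-179) = -30788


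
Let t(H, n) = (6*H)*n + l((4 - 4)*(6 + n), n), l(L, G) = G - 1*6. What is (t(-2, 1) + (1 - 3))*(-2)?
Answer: 38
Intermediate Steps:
l(L, G) = -6 + G (l(L, G) = G - 6 = -6 + G)
t(H, n) = -6 + n + 6*H*n (t(H, n) = (6*H)*n + (-6 + n) = 6*H*n + (-6 + n) = -6 + n + 6*H*n)
(t(-2, 1) + (1 - 3))*(-2) = ((-6 + 1 + 6*(-2)*1) + (1 - 3))*(-2) = ((-6 + 1 - 12) - 2)*(-2) = (-17 - 2)*(-2) = -19*(-2) = 38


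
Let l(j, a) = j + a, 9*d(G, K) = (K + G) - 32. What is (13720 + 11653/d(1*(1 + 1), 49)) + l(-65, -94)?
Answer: 362536/19 ≈ 19081.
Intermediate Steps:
d(G, K) = -32/9 + G/9 + K/9 (d(G, K) = ((K + G) - 32)/9 = ((G + K) - 32)/9 = (-32 + G + K)/9 = -32/9 + G/9 + K/9)
l(j, a) = a + j
(13720 + 11653/d(1*(1 + 1), 49)) + l(-65, -94) = (13720 + 11653/(-32/9 + (1*(1 + 1))/9 + (⅑)*49)) + (-94 - 65) = (13720 + 11653/(-32/9 + (1*2)/9 + 49/9)) - 159 = (13720 + 11653/(-32/9 + (⅑)*2 + 49/9)) - 159 = (13720 + 11653/(-32/9 + 2/9 + 49/9)) - 159 = (13720 + 11653/(19/9)) - 159 = (13720 + 11653*(9/19)) - 159 = (13720 + 104877/19) - 159 = 365557/19 - 159 = 362536/19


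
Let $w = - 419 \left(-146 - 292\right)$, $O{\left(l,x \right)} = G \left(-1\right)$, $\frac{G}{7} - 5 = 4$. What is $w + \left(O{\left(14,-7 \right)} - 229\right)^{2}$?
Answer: $268786$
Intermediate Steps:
$G = 63$ ($G = 35 + 7 \cdot 4 = 35 + 28 = 63$)
$O{\left(l,x \right)} = -63$ ($O{\left(l,x \right)} = 63 \left(-1\right) = -63$)
$w = 183522$ ($w = \left(-419\right) \left(-438\right) = 183522$)
$w + \left(O{\left(14,-7 \right)} - 229\right)^{2} = 183522 + \left(-63 - 229\right)^{2} = 183522 + \left(-292\right)^{2} = 183522 + 85264 = 268786$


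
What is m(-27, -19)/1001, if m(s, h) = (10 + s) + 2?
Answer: -15/1001 ≈ -0.014985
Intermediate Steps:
m(s, h) = 12 + s
m(-27, -19)/1001 = (12 - 27)/1001 = -15*1/1001 = -15/1001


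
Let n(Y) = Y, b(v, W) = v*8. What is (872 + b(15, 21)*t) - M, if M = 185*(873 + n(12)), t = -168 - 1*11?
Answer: -184333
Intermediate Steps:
b(v, W) = 8*v
t = -179 (t = -168 - 11 = -179)
M = 163725 (M = 185*(873 + 12) = 185*885 = 163725)
(872 + b(15, 21)*t) - M = (872 + (8*15)*(-179)) - 1*163725 = (872 + 120*(-179)) - 163725 = (872 - 21480) - 163725 = -20608 - 163725 = -184333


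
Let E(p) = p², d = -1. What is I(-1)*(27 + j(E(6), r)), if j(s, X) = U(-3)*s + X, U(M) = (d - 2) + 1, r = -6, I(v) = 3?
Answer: -153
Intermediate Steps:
U(M) = -2 (U(M) = (-1 - 2) + 1 = -3 + 1 = -2)
j(s, X) = X - 2*s (j(s, X) = -2*s + X = X - 2*s)
I(-1)*(27 + j(E(6), r)) = 3*(27 + (-6 - 2*6²)) = 3*(27 + (-6 - 2*36)) = 3*(27 + (-6 - 72)) = 3*(27 - 78) = 3*(-51) = -153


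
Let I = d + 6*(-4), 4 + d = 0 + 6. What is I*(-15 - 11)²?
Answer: -14872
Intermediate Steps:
d = 2 (d = -4 + (0 + 6) = -4 + 6 = 2)
I = -22 (I = 2 + 6*(-4) = 2 - 24 = -22)
I*(-15 - 11)² = -22*(-15 - 11)² = -22*(-26)² = -22*676 = -14872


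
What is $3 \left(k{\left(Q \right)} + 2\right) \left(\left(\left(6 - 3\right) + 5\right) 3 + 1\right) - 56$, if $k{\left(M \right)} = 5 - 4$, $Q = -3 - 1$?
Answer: $169$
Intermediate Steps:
$Q = -4$
$k{\left(M \right)} = 1$ ($k{\left(M \right)} = 5 - 4 = 1$)
$3 \left(k{\left(Q \right)} + 2\right) \left(\left(\left(6 - 3\right) + 5\right) 3 + 1\right) - 56 = 3 \left(1 + 2\right) \left(\left(\left(6 - 3\right) + 5\right) 3 + 1\right) - 56 = 3 \cdot 3 \left(\left(3 + 5\right) 3 + 1\right) - 56 = 9 \left(8 \cdot 3 + 1\right) - 56 = 9 \left(24 + 1\right) - 56 = 9 \cdot 25 - 56 = 225 - 56 = 169$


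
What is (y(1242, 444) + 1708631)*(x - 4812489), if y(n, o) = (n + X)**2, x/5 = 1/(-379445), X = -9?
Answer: -1179249945866120240/75889 ≈ -1.5539e+13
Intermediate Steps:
x = -1/75889 (x = 5/(-379445) = 5*(-1/379445) = -1/75889 ≈ -1.3177e-5)
y(n, o) = (-9 + n)**2 (y(n, o) = (n - 9)**2 = (-9 + n)**2)
(y(1242, 444) + 1708631)*(x - 4812489) = ((-9 + 1242)**2 + 1708631)*(-1/75889 - 4812489) = (1233**2 + 1708631)*(-365214977722/75889) = (1520289 + 1708631)*(-365214977722/75889) = 3228920*(-365214977722/75889) = -1179249945866120240/75889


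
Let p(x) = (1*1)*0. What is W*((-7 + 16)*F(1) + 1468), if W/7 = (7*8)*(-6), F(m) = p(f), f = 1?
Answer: -3452736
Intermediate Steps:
p(x) = 0 (p(x) = 1*0 = 0)
F(m) = 0
W = -2352 (W = 7*((7*8)*(-6)) = 7*(56*(-6)) = 7*(-336) = -2352)
W*((-7 + 16)*F(1) + 1468) = -2352*((-7 + 16)*0 + 1468) = -2352*(9*0 + 1468) = -2352*(0 + 1468) = -2352*1468 = -3452736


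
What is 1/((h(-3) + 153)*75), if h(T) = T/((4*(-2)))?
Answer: 8/92025 ≈ 8.6933e-5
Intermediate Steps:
h(T) = -T/8 (h(T) = T/(-8) = T*(-1/8) = -T/8)
1/((h(-3) + 153)*75) = 1/((-1/8*(-3) + 153)*75) = 1/((3/8 + 153)*75) = 1/((1227/8)*75) = 1/(92025/8) = 8/92025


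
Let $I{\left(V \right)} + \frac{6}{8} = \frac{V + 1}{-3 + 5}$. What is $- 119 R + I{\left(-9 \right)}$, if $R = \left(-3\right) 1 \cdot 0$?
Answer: $- \frac{19}{4} \approx -4.75$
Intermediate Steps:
$I{\left(V \right)} = - \frac{1}{4} + \frac{V}{2}$ ($I{\left(V \right)} = - \frac{3}{4} + \frac{V + 1}{-3 + 5} = - \frac{3}{4} + \frac{1 + V}{2} = - \frac{3}{4} + \left(1 + V\right) \frac{1}{2} = - \frac{3}{4} + \left(\frac{1}{2} + \frac{V}{2}\right) = - \frac{1}{4} + \frac{V}{2}$)
$R = 0$ ($R = \left(-3\right) 0 = 0$)
$- 119 R + I{\left(-9 \right)} = \left(-119\right) 0 + \left(- \frac{1}{4} + \frac{1}{2} \left(-9\right)\right) = 0 - \frac{19}{4} = - \frac{19}{4}$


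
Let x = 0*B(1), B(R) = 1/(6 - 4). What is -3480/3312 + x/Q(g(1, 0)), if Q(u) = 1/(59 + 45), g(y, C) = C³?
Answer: -145/138 ≈ -1.0507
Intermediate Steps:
B(R) = ½ (B(R) = 1/2 = ½)
Q(u) = 1/104
x = 0 (x = 0*(½) = 0)
-3480/3312 + x/Q(g(1, 0)) = -3480/3312 + 0/(1/104) = -3480*1/3312 + 0*104 = -145/138 + 0 = -145/138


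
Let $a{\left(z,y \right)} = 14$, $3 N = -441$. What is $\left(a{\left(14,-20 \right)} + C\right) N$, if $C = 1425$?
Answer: $-211533$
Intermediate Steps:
$N = -147$ ($N = \frac{1}{3} \left(-441\right) = -147$)
$\left(a{\left(14,-20 \right)} + C\right) N = \left(14 + 1425\right) \left(-147\right) = 1439 \left(-147\right) = -211533$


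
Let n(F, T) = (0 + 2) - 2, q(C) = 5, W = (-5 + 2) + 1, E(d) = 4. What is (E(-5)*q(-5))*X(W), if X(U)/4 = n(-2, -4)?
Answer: 0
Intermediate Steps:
W = -2 (W = -3 + 1 = -2)
n(F, T) = 0 (n(F, T) = 2 - 2 = 0)
X(U) = 0 (X(U) = 4*0 = 0)
(E(-5)*q(-5))*X(W) = (4*5)*0 = 20*0 = 0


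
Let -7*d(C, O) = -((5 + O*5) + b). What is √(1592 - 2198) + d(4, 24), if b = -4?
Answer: 121/7 + I*√606 ≈ 17.286 + 24.617*I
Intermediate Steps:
d(C, O) = ⅐ + 5*O/7 (d(C, O) = -(-1)*((5 + O*5) - 4)/7 = -(-1)*((5 + 5*O) - 4)/7 = -(-1)*(1 + 5*O)/7 = -(-1 - 5*O)/7 = ⅐ + 5*O/7)
√(1592 - 2198) + d(4, 24) = √(1592 - 2198) + (⅐ + (5/7)*24) = √(-606) + (⅐ + 120/7) = I*√606 + 121/7 = 121/7 + I*√606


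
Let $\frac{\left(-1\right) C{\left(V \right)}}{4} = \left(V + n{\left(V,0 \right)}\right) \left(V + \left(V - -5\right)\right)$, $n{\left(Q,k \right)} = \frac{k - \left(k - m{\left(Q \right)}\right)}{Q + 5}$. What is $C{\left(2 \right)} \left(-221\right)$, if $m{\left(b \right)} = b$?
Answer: $\frac{127296}{7} \approx 18185.0$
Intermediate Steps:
$n{\left(Q,k \right)} = \frac{Q}{5 + Q}$ ($n{\left(Q,k \right)} = \frac{k + \left(Q - k\right)}{Q + 5} = \frac{Q}{5 + Q}$)
$C{\left(V \right)} = - 4 \left(5 + 2 V\right) \left(V + \frac{V}{5 + V}\right)$ ($C{\left(V \right)} = - 4 \left(V + \frac{V}{5 + V}\right) \left(V + \left(V - -5\right)\right) = - 4 \left(V + \frac{V}{5 + V}\right) \left(V + \left(V + 5\right)\right) = - 4 \left(V + \frac{V}{5 + V}\right) \left(V + \left(5 + V\right)\right) = - 4 \left(V + \frac{V}{5 + V}\right) \left(5 + 2 V\right) = - 4 \left(5 + 2 V\right) \left(V + \frac{V}{5 + V}\right)$)
$C{\left(2 \right)} \left(-221\right) = 4 \cdot 2 \frac{1}{5 + 2} \left(-30 - 34 - 2 \cdot 2^{2}\right) \left(-221\right) = 4 \cdot 2 \cdot \frac{1}{7} \left(-30 - 34 - 8\right) \left(-221\right) = 4 \cdot 2 \cdot \frac{1}{7} \left(-72\right) \left(-221\right) = \left(- \frac{576}{7}\right) \left(-221\right) = \frac{127296}{7}$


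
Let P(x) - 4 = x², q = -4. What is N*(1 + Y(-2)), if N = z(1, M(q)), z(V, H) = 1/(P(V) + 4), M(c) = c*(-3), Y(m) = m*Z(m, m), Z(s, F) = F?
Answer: 5/9 ≈ 0.55556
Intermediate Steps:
P(x) = 4 + x²
Y(m) = m² (Y(m) = m*m = m²)
M(c) = -3*c
z(V, H) = 1/(8 + V²) (z(V, H) = 1/((4 + V²) + 4) = 1/(8 + V²))
N = ⅑ (N = 1/(8 + 1²) = 1/(8 + 1) = 1/9 = ⅑ ≈ 0.11111)
N*(1 + Y(-2)) = (1 + (-2)²)/9 = (1 + 4)/9 = (⅑)*5 = 5/9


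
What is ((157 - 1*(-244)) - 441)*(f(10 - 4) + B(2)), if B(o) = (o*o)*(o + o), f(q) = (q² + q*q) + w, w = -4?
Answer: -3360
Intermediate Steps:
f(q) = -4 + 2*q² (f(q) = (q² + q*q) - 4 = (q² + q²) - 4 = 2*q² - 4 = -4 + 2*q²)
B(o) = 2*o³ (B(o) = o²*(2*o) = 2*o³)
((157 - 1*(-244)) - 441)*(f(10 - 4) + B(2)) = ((157 - 1*(-244)) - 441)*((-4 + 2*(10 - 4)²) + 2*2³) = ((157 + 244) - 441)*((-4 + 2*6²) + 2*8) = (401 - 441)*((-4 + 2*36) + 16) = -40*((-4 + 72) + 16) = -40*(68 + 16) = -40*84 = -3360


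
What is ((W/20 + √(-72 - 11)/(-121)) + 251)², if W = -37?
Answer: 363540228049/5856400 - 453*I*√83/110 ≈ 62076.0 - 37.518*I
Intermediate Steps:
((W/20 + √(-72 - 11)/(-121)) + 251)² = ((-37/20 + √(-72 - 11)/(-121)) + 251)² = ((-37*1/20 + √(-83)*(-1/121)) + 251)² = ((-37/20 + (I*√83)*(-1/121)) + 251)² = ((-37/20 - I*√83/121) + 251)² = (4983/20 - I*√83/121)²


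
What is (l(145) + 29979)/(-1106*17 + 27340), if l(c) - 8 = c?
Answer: 5022/1423 ≈ 3.5292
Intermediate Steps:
l(c) = 8 + c
(l(145) + 29979)/(-1106*17 + 27340) = ((8 + 145) + 29979)/(-1106*17 + 27340) = (153 + 29979)/(-18802 + 27340) = 30132/8538 = 30132*(1/8538) = 5022/1423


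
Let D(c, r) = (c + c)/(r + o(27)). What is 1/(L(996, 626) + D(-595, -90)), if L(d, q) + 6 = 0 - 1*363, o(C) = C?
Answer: -9/3151 ≈ -0.0028562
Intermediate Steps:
D(c, r) = 2*c/(27 + r) (D(c, r) = (c + c)/(r + 27) = (2*c)/(27 + r) = 2*c/(27 + r))
L(d, q) = -369 (L(d, q) = -6 + (0 - 1*363) = -6 + (0 - 363) = -6 - 363 = -369)
1/(L(996, 626) + D(-595, -90)) = 1/(-369 + 2*(-595)/(27 - 90)) = 1/(-369 + 2*(-595)/(-63)) = 1/(-369 + 2*(-595)*(-1/63)) = 1/(-369 + 170/9) = 1/(-3151/9) = -9/3151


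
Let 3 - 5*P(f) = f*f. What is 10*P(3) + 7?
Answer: -5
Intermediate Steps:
P(f) = ⅗ - f²/5 (P(f) = ⅗ - f*f/5 = ⅗ - f²/5)
10*P(3) + 7 = 10*(⅗ - ⅕*3²) + 7 = 10*(⅗ - ⅕*9) + 7 = 10*(⅗ - 9/5) + 7 = 10*(-6/5) + 7 = -12 + 7 = -5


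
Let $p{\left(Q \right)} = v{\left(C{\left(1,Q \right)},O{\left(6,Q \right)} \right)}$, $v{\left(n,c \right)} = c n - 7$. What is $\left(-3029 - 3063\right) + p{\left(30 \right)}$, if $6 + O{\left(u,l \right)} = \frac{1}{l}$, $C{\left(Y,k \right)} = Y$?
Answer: $- \frac{183149}{30} \approx -6105.0$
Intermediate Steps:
$O{\left(u,l \right)} = -6 + \frac{1}{l}$
$v{\left(n,c \right)} = -7 + c n$ ($v{\left(n,c \right)} = c n - 7 = -7 + c n$)
$p{\left(Q \right)} = -13 + \frac{1}{Q}$ ($p{\left(Q \right)} = -7 + \left(-6 + \frac{1}{Q}\right) 1 = -7 - \left(6 - \frac{1}{Q}\right) = -13 + \frac{1}{Q}$)
$\left(-3029 - 3063\right) + p{\left(30 \right)} = \left(-3029 - 3063\right) - \left(13 - \frac{1}{30}\right) = -6092 + \left(-13 + \frac{1}{30}\right) = -6092 - \frac{389}{30} = - \frac{183149}{30}$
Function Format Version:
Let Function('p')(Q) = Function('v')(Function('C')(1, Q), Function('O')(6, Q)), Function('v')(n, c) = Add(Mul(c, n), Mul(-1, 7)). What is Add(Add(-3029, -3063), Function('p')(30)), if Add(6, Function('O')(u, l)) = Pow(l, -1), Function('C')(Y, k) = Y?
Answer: Rational(-183149, 30) ≈ -6105.0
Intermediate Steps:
Function('O')(u, l) = Add(-6, Pow(l, -1))
Function('v')(n, c) = Add(-7, Mul(c, n)) (Function('v')(n, c) = Add(Mul(c, n), -7) = Add(-7, Mul(c, n)))
Function('p')(Q) = Add(-13, Pow(Q, -1)) (Function('p')(Q) = Add(-7, Mul(Add(-6, Pow(Q, -1)), 1)) = Add(-7, Add(-6, Pow(Q, -1))) = Add(-13, Pow(Q, -1)))
Add(Add(-3029, -3063), Function('p')(30)) = Add(Add(-3029, -3063), Add(-13, Pow(30, -1))) = Add(-6092, Add(-13, Rational(1, 30))) = Add(-6092, Rational(-389, 30)) = Rational(-183149, 30)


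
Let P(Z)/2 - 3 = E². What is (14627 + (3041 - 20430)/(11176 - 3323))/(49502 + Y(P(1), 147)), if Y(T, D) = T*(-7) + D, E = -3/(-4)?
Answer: 918787536/3116015429 ≈ 0.29486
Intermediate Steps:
E = ¾ (E = -3*(-¼) = ¾ ≈ 0.75000)
P(Z) = 57/8 (P(Z) = 6 + 2*(¾)² = 6 + 2*(9/16) = 6 + 9/8 = 57/8)
Y(T, D) = D - 7*T (Y(T, D) = -7*T + D = D - 7*T)
(14627 + (3041 - 20430)/(11176 - 3323))/(49502 + Y(P(1), 147)) = (14627 + (3041 - 20430)/(11176 - 3323))/(49502 + (147 - 7*57/8)) = (14627 - 17389/7853)/(49502 + (147 - 399/8)) = (14627 - 17389*1/7853)/(49502 + 777/8) = (14627 - 17389/7853)/(396793/8) = (114848442/7853)*(8/396793) = 918787536/3116015429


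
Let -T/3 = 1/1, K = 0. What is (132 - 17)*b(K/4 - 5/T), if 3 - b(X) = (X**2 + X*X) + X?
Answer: -4370/9 ≈ -485.56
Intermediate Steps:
T = -3 (T = -3/1 = -3*1 = -3)
b(X) = 3 - X - 2*X**2 (b(X) = 3 - ((X**2 + X*X) + X) = 3 - ((X**2 + X**2) + X) = 3 - (2*X**2 + X) = 3 - (X + 2*X**2) = 3 + (-X - 2*X**2) = 3 - X - 2*X**2)
(132 - 17)*b(K/4 - 5/T) = (132 - 17)*(3 - (0/4 - 5/(-3)) - 2*(0/4 - 5/(-3))**2) = 115*(3 - (0*(1/4) - 5*(-1/3)) - 2*(0*(1/4) - 5*(-1/3))**2) = 115*(3 - (0 + 5/3) - 2*(0 + 5/3)**2) = 115*(3 - 1*5/3 - 2*(5/3)**2) = 115*(3 - 5/3 - 2*25/9) = 115*(3 - 5/3 - 50/9) = 115*(-38/9) = -4370/9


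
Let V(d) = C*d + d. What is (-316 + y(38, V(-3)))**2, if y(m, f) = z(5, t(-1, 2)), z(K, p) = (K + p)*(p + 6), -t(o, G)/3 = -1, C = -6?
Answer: 59536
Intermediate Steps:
t(o, G) = 3 (t(o, G) = -3*(-1) = 3)
V(d) = -5*d (V(d) = -6*d + d = -5*d)
z(K, p) = (6 + p)*(K + p) (z(K, p) = (K + p)*(6 + p) = (6 + p)*(K + p))
y(m, f) = 72 (y(m, f) = 3**2 + 6*5 + 6*3 + 5*3 = 9 + 30 + 18 + 15 = 72)
(-316 + y(38, V(-3)))**2 = (-316 + 72)**2 = (-244)**2 = 59536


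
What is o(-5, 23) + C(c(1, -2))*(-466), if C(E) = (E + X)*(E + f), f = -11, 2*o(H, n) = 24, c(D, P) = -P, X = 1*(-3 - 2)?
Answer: -12570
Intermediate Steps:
X = -5 (X = 1*(-5) = -5)
o(H, n) = 12 (o(H, n) = (½)*24 = 12)
C(E) = (-11 + E)*(-5 + E) (C(E) = (E - 5)*(E - 11) = (-5 + E)*(-11 + E) = (-11 + E)*(-5 + E))
o(-5, 23) + C(c(1, -2))*(-466) = 12 + (55 + (-1*(-2))² - (-16)*(-2))*(-466) = 12 + (55 + 2² - 16*2)*(-466) = 12 + (55 + 4 - 32)*(-466) = 12 + 27*(-466) = 12 - 12582 = -12570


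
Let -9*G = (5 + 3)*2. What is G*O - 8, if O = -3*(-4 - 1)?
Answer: -104/3 ≈ -34.667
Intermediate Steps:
G = -16/9 (G = -(5 + 3)*2/9 = -8*2/9 = -1/9*16 = -16/9 ≈ -1.7778)
O = 15 (O = -3*(-5) = 15)
G*O - 8 = -16/9*15 - 8 = -80/3 - 8 = -104/3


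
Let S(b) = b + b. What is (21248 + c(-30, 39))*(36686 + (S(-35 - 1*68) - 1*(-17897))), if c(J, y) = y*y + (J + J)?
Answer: 1234847293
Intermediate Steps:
S(b) = 2*b
c(J, y) = y² + 2*J
(21248 + c(-30, 39))*(36686 + (S(-35 - 1*68) - 1*(-17897))) = (21248 + (39² + 2*(-30)))*(36686 + (2*(-35 - 1*68) - 1*(-17897))) = (21248 + (1521 - 60))*(36686 + (2*(-35 - 68) + 17897)) = (21248 + 1461)*(36686 + (2*(-103) + 17897)) = 22709*(36686 + (-206 + 17897)) = 22709*(36686 + 17691) = 22709*54377 = 1234847293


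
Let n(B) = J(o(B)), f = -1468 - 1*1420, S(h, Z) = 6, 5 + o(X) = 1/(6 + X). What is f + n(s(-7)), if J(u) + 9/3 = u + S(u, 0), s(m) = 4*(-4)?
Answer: -28901/10 ≈ -2890.1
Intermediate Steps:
o(X) = -5 + 1/(6 + X)
s(m) = -16
f = -2888 (f = -1468 - 1420 = -2888)
J(u) = 3 + u (J(u) = -3 + (u + 6) = -3 + (6 + u) = 3 + u)
n(B) = 3 + (-29 - 5*B)/(6 + B)
f + n(s(-7)) = -2888 + (-11 - 2*(-16))/(6 - 16) = -2888 + (-11 + 32)/(-10) = -2888 - ⅒*21 = -2888 - 21/10 = -28901/10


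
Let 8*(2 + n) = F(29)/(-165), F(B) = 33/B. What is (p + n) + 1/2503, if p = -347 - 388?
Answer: -2139866103/2903480 ≈ -737.00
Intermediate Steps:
p = -735
n = -2321/1160 (n = -2 + ((33/29)/(-165))/8 = -2 + ((33*(1/29))*(-1/165))/8 = -2 + ((33/29)*(-1/165))/8 = -2 + (⅛)*(-1/145) = -2 - 1/1160 = -2321/1160 ≈ -2.0009)
(p + n) + 1/2503 = (-735 - 2321/1160) + 1/2503 = -854921/1160 + 1/2503 = -2139866103/2903480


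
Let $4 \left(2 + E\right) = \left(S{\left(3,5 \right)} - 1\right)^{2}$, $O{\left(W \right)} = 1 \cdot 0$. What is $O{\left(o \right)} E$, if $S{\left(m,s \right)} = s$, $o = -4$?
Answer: $0$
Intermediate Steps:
$O{\left(W \right)} = 0$
$E = 2$ ($E = -2 + \frac{\left(5 - 1\right)^{2}}{4} = -2 + \frac{4^{2}}{4} = -2 + \frac{1}{4} \cdot 16 = -2 + 4 = 2$)
$O{\left(o \right)} E = 0 \cdot 2 = 0$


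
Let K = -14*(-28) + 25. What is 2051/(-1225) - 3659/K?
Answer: -762506/72975 ≈ -10.449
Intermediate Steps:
K = 417 (K = 392 + 25 = 417)
2051/(-1225) - 3659/K = 2051/(-1225) - 3659/417 = 2051*(-1/1225) - 3659*1/417 = -293/175 - 3659/417 = -762506/72975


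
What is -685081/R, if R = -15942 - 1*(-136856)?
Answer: -685081/120914 ≈ -5.6659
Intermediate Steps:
R = 120914 (R = -15942 + 136856 = 120914)
-685081/R = -685081/120914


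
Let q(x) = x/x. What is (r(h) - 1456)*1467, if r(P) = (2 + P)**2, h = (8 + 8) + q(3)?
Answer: -1606365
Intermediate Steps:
q(x) = 1
h = 17 (h = (8 + 8) + 1 = 16 + 1 = 17)
(r(h) - 1456)*1467 = ((2 + 17)**2 - 1456)*1467 = (19**2 - 1456)*1467 = (361 - 1456)*1467 = -1095*1467 = -1606365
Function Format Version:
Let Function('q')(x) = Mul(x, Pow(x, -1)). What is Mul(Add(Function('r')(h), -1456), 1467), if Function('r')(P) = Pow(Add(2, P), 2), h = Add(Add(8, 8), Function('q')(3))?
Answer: -1606365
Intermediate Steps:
Function('q')(x) = 1
h = 17 (h = Add(Add(8, 8), 1) = Add(16, 1) = 17)
Mul(Add(Function('r')(h), -1456), 1467) = Mul(Add(Pow(Add(2, 17), 2), -1456), 1467) = Mul(Add(Pow(19, 2), -1456), 1467) = Mul(Add(361, -1456), 1467) = Mul(-1095, 1467) = -1606365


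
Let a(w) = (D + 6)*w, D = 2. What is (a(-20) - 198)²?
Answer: 128164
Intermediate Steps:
a(w) = 8*w (a(w) = (2 + 6)*w = 8*w)
(a(-20) - 198)² = (8*(-20) - 198)² = (-160 - 198)² = (-358)² = 128164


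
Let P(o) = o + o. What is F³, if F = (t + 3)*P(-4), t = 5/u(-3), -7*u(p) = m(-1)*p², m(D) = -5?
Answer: -20123648/729 ≈ -27604.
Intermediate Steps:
u(p) = 5*p²/7 (u(p) = -(-5)*p²/7 = 5*p²/7)
P(o) = 2*o
t = 7/9 (t = 5/(((5/7)*(-3)²)) = 5/(((5/7)*9)) = 5/(45/7) = 5*(7/45) = 7/9 ≈ 0.77778)
F = -272/9 (F = (7/9 + 3)*(2*(-4)) = (34/9)*(-8) = -272/9 ≈ -30.222)
F³ = (-272/9)³ = -20123648/729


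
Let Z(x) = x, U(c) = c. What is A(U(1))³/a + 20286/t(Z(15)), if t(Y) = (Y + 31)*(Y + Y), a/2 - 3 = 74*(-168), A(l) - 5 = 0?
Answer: 913219/62145 ≈ 14.695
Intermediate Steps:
A(l) = 5 (A(l) = 5 + 0 = 5)
a = -24858 (a = 6 + 2*(74*(-168)) = 6 + 2*(-12432) = 6 - 24864 = -24858)
t(Y) = 2*Y*(31 + Y) (t(Y) = (31 + Y)*(2*Y) = 2*Y*(31 + Y))
A(U(1))³/a + 20286/t(Z(15)) = 5³/(-24858) + 20286/((2*15*(31 + 15))) = 125*(-1/24858) + 20286/((2*15*46)) = -125/24858 + 20286/1380 = -125/24858 + 20286*(1/1380) = -125/24858 + 147/10 = 913219/62145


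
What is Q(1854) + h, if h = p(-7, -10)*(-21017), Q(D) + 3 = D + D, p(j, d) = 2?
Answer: -38329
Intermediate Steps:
Q(D) = -3 + 2*D (Q(D) = -3 + (D + D) = -3 + 2*D)
h = -42034 (h = 2*(-21017) = -42034)
Q(1854) + h = (-3 + 2*1854) - 42034 = (-3 + 3708) - 42034 = 3705 - 42034 = -38329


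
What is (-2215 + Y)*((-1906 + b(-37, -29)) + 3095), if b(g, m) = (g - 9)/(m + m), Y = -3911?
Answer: -211371504/29 ≈ -7.2887e+6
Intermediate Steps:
b(g, m) = (-9 + g)/(2*m) (b(g, m) = (-9 + g)/((2*m)) = (-9 + g)*(1/(2*m)) = (-9 + g)/(2*m))
(-2215 + Y)*((-1906 + b(-37, -29)) + 3095) = (-2215 - 3911)*((-1906 + (½)*(-9 - 37)/(-29)) + 3095) = -6126*((-1906 + (½)*(-1/29)*(-46)) + 3095) = -6126*((-1906 + 23/29) + 3095) = -6126*(-55251/29 + 3095) = -6126*34504/29 = -211371504/29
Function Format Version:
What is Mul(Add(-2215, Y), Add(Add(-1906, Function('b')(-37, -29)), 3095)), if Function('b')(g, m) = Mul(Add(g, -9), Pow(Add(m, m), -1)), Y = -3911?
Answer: Rational(-211371504, 29) ≈ -7.2887e+6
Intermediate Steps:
Function('b')(g, m) = Mul(Rational(1, 2), Pow(m, -1), Add(-9, g)) (Function('b')(g, m) = Mul(Add(-9, g), Pow(Mul(2, m), -1)) = Mul(Add(-9, g), Mul(Rational(1, 2), Pow(m, -1))) = Mul(Rational(1, 2), Pow(m, -1), Add(-9, g)))
Mul(Add(-2215, Y), Add(Add(-1906, Function('b')(-37, -29)), 3095)) = Mul(Add(-2215, -3911), Add(Add(-1906, Mul(Rational(1, 2), Pow(-29, -1), Add(-9, -37))), 3095)) = Mul(-6126, Add(Add(-1906, Mul(Rational(1, 2), Rational(-1, 29), -46)), 3095)) = Mul(-6126, Add(Add(-1906, Rational(23, 29)), 3095)) = Mul(-6126, Add(Rational(-55251, 29), 3095)) = Mul(-6126, Rational(34504, 29)) = Rational(-211371504, 29)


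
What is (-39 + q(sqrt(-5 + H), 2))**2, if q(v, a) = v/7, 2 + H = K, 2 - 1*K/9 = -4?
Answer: (273 - sqrt(47))**2/49 ≈ 1445.6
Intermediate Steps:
K = 54 (K = 18 - 9*(-4) = 18 + 36 = 54)
H = 52 (H = -2 + 54 = 52)
q(v, a) = v/7 (q(v, a) = v*(1/7) = v/7)
(-39 + q(sqrt(-5 + H), 2))**2 = (-39 + sqrt(-5 + 52)/7)**2 = (-39 + sqrt(47)/7)**2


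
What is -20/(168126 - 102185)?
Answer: -20/65941 ≈ -0.00030330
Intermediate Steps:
-20/(168126 - 102185) = -20/65941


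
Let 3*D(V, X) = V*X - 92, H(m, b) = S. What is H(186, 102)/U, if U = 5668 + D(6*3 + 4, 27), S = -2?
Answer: -3/8753 ≈ -0.00034274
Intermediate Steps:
H(m, b) = -2
D(V, X) = -92/3 + V*X/3 (D(V, X) = (V*X - 92)/3 = (-92 + V*X)/3 = -92/3 + V*X/3)
U = 17506/3 (U = 5668 + (-92/3 + (⅓)*(6*3 + 4)*27) = 5668 + (-92/3 + (⅓)*(18 + 4)*27) = 5668 + (-92/3 + (⅓)*22*27) = 5668 + (-92/3 + 198) = 5668 + 502/3 = 17506/3 ≈ 5835.3)
H(186, 102)/U = -2/17506/3 = -2*3/17506 = -3/8753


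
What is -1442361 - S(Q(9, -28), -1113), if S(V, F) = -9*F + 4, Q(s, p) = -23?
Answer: -1452382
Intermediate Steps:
S(V, F) = 4 - 9*F
-1442361 - S(Q(9, -28), -1113) = -1442361 - (4 - 9*(-1113)) = -1442361 - (4 + 10017) = -1442361 - 1*10021 = -1442361 - 10021 = -1452382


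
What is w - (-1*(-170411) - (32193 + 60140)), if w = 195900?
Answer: 117822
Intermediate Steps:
w - (-1*(-170411) - (32193 + 60140)) = 195900 - (-1*(-170411) - (32193 + 60140)) = 195900 - (170411 - 1*92333) = 195900 - (170411 - 92333) = 195900 - 1*78078 = 195900 - 78078 = 117822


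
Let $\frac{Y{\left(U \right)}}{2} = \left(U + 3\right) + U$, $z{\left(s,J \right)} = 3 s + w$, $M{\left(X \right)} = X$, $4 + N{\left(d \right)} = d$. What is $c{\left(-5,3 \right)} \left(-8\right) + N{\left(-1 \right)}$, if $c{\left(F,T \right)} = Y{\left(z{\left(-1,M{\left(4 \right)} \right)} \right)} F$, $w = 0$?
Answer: $-245$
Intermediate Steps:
$N{\left(d \right)} = -4 + d$
$z{\left(s,J \right)} = 3 s$ ($z{\left(s,J \right)} = 3 s + 0 = 3 s$)
$Y{\left(U \right)} = 6 + 4 U$ ($Y{\left(U \right)} = 2 \left(\left(U + 3\right) + U\right) = 2 \left(\left(3 + U\right) + U\right) = 2 \left(3 + 2 U\right) = 6 + 4 U$)
$c{\left(F,T \right)} = - 6 F$ ($c{\left(F,T \right)} = \left(6 + 4 \cdot 3 \left(-1\right)\right) F = \left(6 + 4 \left(-3\right)\right) F = \left(6 - 12\right) F = - 6 F$)
$c{\left(-5,3 \right)} \left(-8\right) + N{\left(-1 \right)} = \left(-6\right) \left(-5\right) \left(-8\right) - 5 = 30 \left(-8\right) - 5 = -240 - 5 = -245$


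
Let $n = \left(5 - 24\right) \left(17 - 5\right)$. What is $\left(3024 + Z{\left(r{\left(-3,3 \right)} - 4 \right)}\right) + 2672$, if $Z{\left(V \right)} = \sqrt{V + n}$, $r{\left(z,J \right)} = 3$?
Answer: $5696 + i \sqrt{229} \approx 5696.0 + 15.133 i$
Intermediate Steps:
$n = -228$ ($n = \left(-19\right) 12 = -228$)
$Z{\left(V \right)} = \sqrt{-228 + V}$ ($Z{\left(V \right)} = \sqrt{V - 228} = \sqrt{-228 + V}$)
$\left(3024 + Z{\left(r{\left(-3,3 \right)} - 4 \right)}\right) + 2672 = \left(3024 + \sqrt{-228 + \left(3 - 4\right)}\right) + 2672 = \left(3024 + \sqrt{-228 - 1}\right) + 2672 = \left(3024 + \sqrt{-229}\right) + 2672 = \left(3024 + i \sqrt{229}\right) + 2672 = 5696 + i \sqrt{229}$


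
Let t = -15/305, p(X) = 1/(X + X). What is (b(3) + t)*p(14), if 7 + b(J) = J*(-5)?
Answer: -1345/1708 ≈ -0.78747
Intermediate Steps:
p(X) = 1/(2*X)
t = -3/61 (t = -15*1/305 = -3/61 ≈ -0.049180)
b(J) = -7 - 5*J (b(J) = -7 + J*(-5) = -7 - 5*J)
(b(3) + t)*p(14) = ((-7 - 5*3) - 3/61)*((½)/14) = ((-7 - 15) - 3/61)*((½)*(1/14)) = (-22 - 3/61)*(1/28) = -1345/61*1/28 = -1345/1708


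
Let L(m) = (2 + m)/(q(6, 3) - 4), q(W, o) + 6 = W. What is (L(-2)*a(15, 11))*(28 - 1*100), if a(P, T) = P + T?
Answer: 0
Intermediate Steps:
q(W, o) = -6 + W
L(m) = -½ - m/4 (L(m) = (2 + m)/((-6 + 6) - 4) = (2 + m)/(0 - 4) = (2 + m)/(-4) = (2 + m)*(-¼) = -½ - m/4)
(L(-2)*a(15, 11))*(28 - 1*100) = ((-½ - ¼*(-2))*(15 + 11))*(28 - 1*100) = ((-½ + ½)*26)*(28 - 100) = (0*26)*(-72) = 0*(-72) = 0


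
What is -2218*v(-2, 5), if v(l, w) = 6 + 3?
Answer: -19962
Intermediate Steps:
v(l, w) = 9
-2218*v(-2, 5) = -2218*9 = -19962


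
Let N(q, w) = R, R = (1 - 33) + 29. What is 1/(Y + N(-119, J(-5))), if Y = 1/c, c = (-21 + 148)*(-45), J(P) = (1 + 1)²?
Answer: -5715/17146 ≈ -0.33331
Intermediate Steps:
J(P) = 4 (J(P) = 2² = 4)
c = -5715 (c = 127*(-45) = -5715)
R = -3 (R = -32 + 29 = -3)
N(q, w) = -3
Y = -1/5715 (Y = 1/(-5715) = -1/5715 ≈ -0.00017498)
1/(Y + N(-119, J(-5))) = 1/(-1/5715 - 3) = 1/(-17146/5715) = -5715/17146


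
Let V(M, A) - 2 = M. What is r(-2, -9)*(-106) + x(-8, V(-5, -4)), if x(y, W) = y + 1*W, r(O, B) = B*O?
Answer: -1919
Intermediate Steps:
V(M, A) = 2 + M
x(y, W) = W + y (x(y, W) = y + W = W + y)
r(-2, -9)*(-106) + x(-8, V(-5, -4)) = -9*(-2)*(-106) + ((2 - 5) - 8) = 18*(-106) + (-3 - 8) = -1908 - 11 = -1919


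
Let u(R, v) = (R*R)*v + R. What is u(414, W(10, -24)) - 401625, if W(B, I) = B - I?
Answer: 5426253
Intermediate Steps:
u(R, v) = R + v*R**2 (u(R, v) = R**2*v + R = v*R**2 + R = R + v*R**2)
u(414, W(10, -24)) - 401625 = 414*(1 + 414*(10 - 1*(-24))) - 401625 = 414*(1 + 414*(10 + 24)) - 401625 = 414*(1 + 414*34) - 401625 = 414*(1 + 14076) - 401625 = 414*14077 - 401625 = 5827878 - 401625 = 5426253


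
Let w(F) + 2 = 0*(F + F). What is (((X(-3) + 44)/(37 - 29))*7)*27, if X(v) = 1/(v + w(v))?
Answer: 41391/40 ≈ 1034.8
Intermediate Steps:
w(F) = -2 (w(F) = -2 + 0*(F + F) = -2 + 0*(2*F) = -2 + 0 = -2)
X(v) = 1/(-2 + v) (X(v) = 1/(v - 2) = 1/(-2 + v))
(((X(-3) + 44)/(37 - 29))*7)*27 = (((1/(-2 - 3) + 44)/(37 - 29))*7)*27 = (((1/(-5) + 44)/8)*7)*27 = (((-1/5 + 44)*(1/8))*7)*27 = (((219/5)*(1/8))*7)*27 = ((219/40)*7)*27 = (1533/40)*27 = 41391/40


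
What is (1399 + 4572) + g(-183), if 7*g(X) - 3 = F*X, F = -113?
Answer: 62479/7 ≈ 8925.6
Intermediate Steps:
g(X) = 3/7 - 113*X/7 (g(X) = 3/7 + (-113*X)/7 = 3/7 - 113*X/7)
(1399 + 4572) + g(-183) = (1399 + 4572) + (3/7 - 113/7*(-183)) = 5971 + (3/7 + 20679/7) = 5971 + 20682/7 = 62479/7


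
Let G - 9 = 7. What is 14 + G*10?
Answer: 174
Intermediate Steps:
G = 16 (G = 9 + 7 = 16)
14 + G*10 = 14 + 16*10 = 14 + 160 = 174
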